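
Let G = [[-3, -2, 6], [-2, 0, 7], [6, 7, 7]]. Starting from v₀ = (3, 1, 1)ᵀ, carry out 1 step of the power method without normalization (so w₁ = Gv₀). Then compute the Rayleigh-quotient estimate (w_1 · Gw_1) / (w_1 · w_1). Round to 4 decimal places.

λ ≈ 5.3724

w1 = Gv₀ = ((-3)·3 + (-2)·1 + 6·1; (-2)·3 + 0·1 + 7·1; 6·3 + 7·1 + 7·1) = (-5, 1, 32)
Gw1 = (205, 234, 201)
w1·Gw1 = (-5)·205 + 1·234 + 32·201 = 5641; w1·w1 = (-5)·(-5) + 1·1 + 32·32 = 1050
λ ≈ 5641/1050 = 5.3724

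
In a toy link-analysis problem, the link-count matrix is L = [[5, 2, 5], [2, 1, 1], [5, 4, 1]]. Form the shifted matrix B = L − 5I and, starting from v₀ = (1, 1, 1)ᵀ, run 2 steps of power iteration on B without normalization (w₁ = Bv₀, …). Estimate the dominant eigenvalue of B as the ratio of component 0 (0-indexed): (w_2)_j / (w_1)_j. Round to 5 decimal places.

B = L − 5I has rows (0, 2, 5); (2, -4, 1); (5, 4, -4)
w1 = Bv₀ = (0·1 + 2·1 + 5·1; 2·1 + (-4)·1 + 1·1; 5·1 + 4·1 + (-4)·1) = (7, -1, 5)
w2 = Bw1 = (0·7 + 2·(-1) + 5·5; 2·7 + (-4)·(-1) + 1·5; 5·7 + 4·(-1) + (-4)·5) = (23, 23, 11)
Ratio: 23/7 = 3.28571

3.28571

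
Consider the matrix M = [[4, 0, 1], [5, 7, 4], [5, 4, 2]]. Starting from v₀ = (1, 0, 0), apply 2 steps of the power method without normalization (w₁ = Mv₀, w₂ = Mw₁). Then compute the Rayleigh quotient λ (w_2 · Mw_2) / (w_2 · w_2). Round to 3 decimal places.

w1 = Mv₀ = (4, 5, 5)
w2 = Mw1 = (21, 75, 50)
Mw2 = (134, 830, 505)
w2·Mw2 = 21·134 + 75·830 + 50·505 = 90314; w2·w2 = 21·21 + 75·75 + 50·50 = 8566
λ ≈ 90314/8566 = 10.543

10.543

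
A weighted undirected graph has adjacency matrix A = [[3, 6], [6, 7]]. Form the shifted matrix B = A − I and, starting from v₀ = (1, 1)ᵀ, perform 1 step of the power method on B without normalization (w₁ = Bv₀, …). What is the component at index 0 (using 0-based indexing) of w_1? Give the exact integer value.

8

B = A − I has rows (2, 6); (6, 6)
w1 = Bv₀ = (2·1 + 6·1; 6·1 + 6·1) = (8, 12)
Requested component of w1: 8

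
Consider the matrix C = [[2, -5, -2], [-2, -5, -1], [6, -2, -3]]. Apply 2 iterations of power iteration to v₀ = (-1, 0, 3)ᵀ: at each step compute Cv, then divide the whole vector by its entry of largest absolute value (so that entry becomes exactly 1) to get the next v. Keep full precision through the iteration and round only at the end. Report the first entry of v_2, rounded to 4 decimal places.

Cv0 = (-8.00000, -1.00000, -15.00000); divide by -15.00000 → v1 = (0.53333, 0.06667, 1.00000)
Cv1 = (-1.26667, -2.40000, 0.06667); divide by -2.40000 → v2 = (0.52778, 1.00000, -0.02778)
Requested entry of v2: 19/36 = 0.5278

0.5278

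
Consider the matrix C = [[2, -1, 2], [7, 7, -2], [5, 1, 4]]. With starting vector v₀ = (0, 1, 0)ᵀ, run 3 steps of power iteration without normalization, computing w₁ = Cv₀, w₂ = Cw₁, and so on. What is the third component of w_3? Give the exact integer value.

29

w1 = Cv₀ = (2·0 + (-1)·1 + 2·0; 7·0 + 7·1 + (-2)·0; 5·0 + 1·1 + 4·0) = (-1, 7, 1)
w2 = Cw1 = (2·(-1) + (-1)·7 + 2·1; 7·(-1) + 7·7 + (-2)·1; 5·(-1) + 1·7 + 4·1) = (-7, 40, 6)
w3 = Cw2 = (-42, 219, 29)
The requested component of w3 is 29.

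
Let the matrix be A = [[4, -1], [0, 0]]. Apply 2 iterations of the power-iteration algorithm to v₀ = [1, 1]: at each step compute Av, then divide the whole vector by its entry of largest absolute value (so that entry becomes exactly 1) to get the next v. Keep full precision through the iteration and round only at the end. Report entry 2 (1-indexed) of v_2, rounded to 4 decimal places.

Av0 = (3.00000, 0.00000); divide by 3.00000 → v1 = (1.00000, 0.00000)
Av1 = (4.00000, 0.00000); divide by 4.00000 → v2 = (1.00000, 0.00000)
Requested entry of v2: 0/12 = 0.0000

0.0000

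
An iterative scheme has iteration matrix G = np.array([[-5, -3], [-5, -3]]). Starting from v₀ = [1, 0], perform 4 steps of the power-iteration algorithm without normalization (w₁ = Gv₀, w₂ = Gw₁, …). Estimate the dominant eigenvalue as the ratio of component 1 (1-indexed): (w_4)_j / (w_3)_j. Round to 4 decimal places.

w1 = Gv₀ = ((-5)·1 + (-3)·0; (-5)·1 + (-3)·0) = (-5, -5)
w2 = Gw1 = ((-5)·(-5) + (-3)·(-5); (-5)·(-5) + (-3)·(-5)) = (40, 40)
w3 = Gw2 = (-320, -320)
w4 = Gw3 = (2560, 2560)
Ratio at component: 2560 / -320 = -8.0000

-8.0000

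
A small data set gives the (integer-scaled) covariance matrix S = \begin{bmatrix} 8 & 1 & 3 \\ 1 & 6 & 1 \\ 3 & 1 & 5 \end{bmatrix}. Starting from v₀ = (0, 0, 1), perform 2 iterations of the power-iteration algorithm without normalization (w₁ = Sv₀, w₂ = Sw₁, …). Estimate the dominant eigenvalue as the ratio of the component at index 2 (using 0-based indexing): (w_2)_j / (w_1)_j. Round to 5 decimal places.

w1 = Sv₀ = (8·0 + 1·0 + 3·1; 1·0 + 6·0 + 1·1; 3·0 + 1·0 + 5·1) = (3, 1, 5)
w2 = Sw1 = (8·3 + 1·1 + 3·5; 1·3 + 6·1 + 1·5; 3·3 + 1·1 + 5·5) = (40, 14, 35)
Ratio at component: 35 / 5 = 7.00000

λ ≈ 7.00000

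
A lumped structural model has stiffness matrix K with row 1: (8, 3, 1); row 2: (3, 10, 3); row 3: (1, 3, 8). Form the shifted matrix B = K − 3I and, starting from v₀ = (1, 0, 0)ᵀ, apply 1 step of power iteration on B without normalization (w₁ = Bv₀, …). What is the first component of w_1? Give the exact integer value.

5

B = K − 3I has rows (5, 3, 1); (3, 7, 3); (1, 3, 5)
w1 = Bv₀ = (5·1 + 3·0 + 1·0; 3·1 + 7·0 + 3·0; 1·1 + 3·0 + 5·0) = (5, 3, 1)
Requested component of w1: 5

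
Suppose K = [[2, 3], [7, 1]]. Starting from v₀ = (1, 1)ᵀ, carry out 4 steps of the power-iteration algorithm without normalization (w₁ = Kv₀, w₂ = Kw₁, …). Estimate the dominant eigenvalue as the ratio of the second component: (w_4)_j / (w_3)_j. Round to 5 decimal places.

w1 = Kv₀ = (5, 8)
w2 = Kw1 = (34, 43)
w3 = Kw2 = (197, 281)
w4 = Kw3 = (1237, 1660)
Ratio at component: 1660 / 281 = 5.90747

5.90747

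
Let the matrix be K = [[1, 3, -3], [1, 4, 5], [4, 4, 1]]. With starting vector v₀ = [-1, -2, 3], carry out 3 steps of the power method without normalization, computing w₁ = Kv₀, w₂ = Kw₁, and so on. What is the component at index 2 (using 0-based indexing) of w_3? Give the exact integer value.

w1 = Kv₀ = (1·(-1) + 3·(-2) + (-3)·3; 1·(-1) + 4·(-2) + 5·3; 4·(-1) + 4·(-2) + 1·3) = (-16, 6, -9)
w2 = Kw1 = (1·(-16) + 3·6 + (-3)·(-9); 1·(-16) + 4·6 + 5·(-9); 4·(-16) + 4·6 + 1·(-9)) = (29, -37, -49)
w3 = Kw2 = (65, -364, -81)
The requested component of w3 is -81.

-81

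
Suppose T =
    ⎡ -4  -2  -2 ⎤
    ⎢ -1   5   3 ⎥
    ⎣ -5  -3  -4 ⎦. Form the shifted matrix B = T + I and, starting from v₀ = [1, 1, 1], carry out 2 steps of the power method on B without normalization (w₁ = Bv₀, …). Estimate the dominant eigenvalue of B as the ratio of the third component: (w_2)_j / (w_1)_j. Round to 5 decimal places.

B = T + I has rows (-3, -2, -2); (-1, 6, 3); (-5, -3, -3)
w1 = Bv₀ = ((-3)·1 + (-2)·1 + (-2)·1; (-1)·1 + 6·1 + 3·1; (-5)·1 + (-3)·1 + (-3)·1) = (-7, 8, -11)
w2 = Bw1 = ((-3)·(-7) + (-2)·8 + (-2)·(-11); (-1)·(-7) + 6·8 + 3·(-11); (-5)·(-7) + (-3)·8 + (-3)·(-11)) = (27, 22, 44)
Ratio: 44/-11 = -4.00000

μ ≈ -4.00000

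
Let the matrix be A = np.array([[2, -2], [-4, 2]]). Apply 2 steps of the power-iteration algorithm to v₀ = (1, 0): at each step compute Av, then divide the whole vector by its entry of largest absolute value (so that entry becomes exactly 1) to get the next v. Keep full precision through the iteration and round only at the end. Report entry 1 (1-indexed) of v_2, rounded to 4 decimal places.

Av0 = (2.00000, -4.00000); divide by -4.00000 → v1 = (-0.50000, 1.00000)
Av1 = (-3.00000, 4.00000); divide by 4.00000 → v2 = (-0.75000, 1.00000)
Requested entry of v2: 12/-16 = -0.7500

-0.7500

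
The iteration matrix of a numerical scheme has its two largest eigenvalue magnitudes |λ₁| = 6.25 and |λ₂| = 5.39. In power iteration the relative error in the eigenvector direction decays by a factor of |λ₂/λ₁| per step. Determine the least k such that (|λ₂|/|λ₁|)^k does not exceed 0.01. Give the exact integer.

32

|λ₂/λ₁| = 5.39/6.25 = 0.86240
Need k ≥ ln(0.01) / ln(0.86240) = -4.6052 / -0.1480 ≈ 31.108
Smallest integer k satisfying the bound: 32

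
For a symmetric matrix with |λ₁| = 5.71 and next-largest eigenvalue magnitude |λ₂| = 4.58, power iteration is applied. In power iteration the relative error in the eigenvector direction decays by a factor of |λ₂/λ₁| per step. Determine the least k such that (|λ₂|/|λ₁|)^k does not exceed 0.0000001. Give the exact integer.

74

|λ₂/λ₁| = 4.58/5.71 = 0.80210
Need k ≥ ln(0.0000001) / ln(0.80210) = -16.1181 / -0.2205 ≈ 73.091
Smallest integer k satisfying the bound: 74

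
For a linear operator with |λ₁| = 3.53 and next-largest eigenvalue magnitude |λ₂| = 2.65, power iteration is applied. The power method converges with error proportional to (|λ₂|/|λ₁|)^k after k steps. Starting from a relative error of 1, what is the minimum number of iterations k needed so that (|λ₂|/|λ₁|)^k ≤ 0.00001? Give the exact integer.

|λ₂/λ₁| = 2.65/3.53 = 0.75071
Need k ≥ ln(0.00001) / ln(0.75071) = -11.5129 / -0.2867 ≈ 40.151
Smallest integer k satisfying the bound: 41

41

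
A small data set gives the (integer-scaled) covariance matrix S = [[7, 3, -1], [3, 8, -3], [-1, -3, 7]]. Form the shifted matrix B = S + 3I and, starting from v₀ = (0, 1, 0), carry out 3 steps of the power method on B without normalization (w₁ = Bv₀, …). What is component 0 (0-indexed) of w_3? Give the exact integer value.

B = S + 3I has rows (10, 3, -1); (3, 11, -3); (-1, -3, 10)
w1 = Bv₀ = (10·0 + 3·1 + (-1)·0; 3·0 + 11·1 + (-3)·0; (-1)·0 + (-3)·1 + 10·0) = (3, 11, -3)
w2 = Bw1 = (10·3 + 3·11 + (-1)·(-3); 3·3 + 11·11 + (-3)·(-3); (-1)·3 + (-3)·11 + 10·(-3)) = (66, 139, -66)
w3 = Bw2 = (1143, 1925, -1143)
Requested component of w3: 1143

1143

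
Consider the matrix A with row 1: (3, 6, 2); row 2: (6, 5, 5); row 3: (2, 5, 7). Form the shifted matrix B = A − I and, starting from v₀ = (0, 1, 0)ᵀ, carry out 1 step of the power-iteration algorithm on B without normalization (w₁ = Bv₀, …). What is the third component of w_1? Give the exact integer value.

5

B = A − I has rows (2, 6, 2); (6, 4, 5); (2, 5, 6)
w1 = Bv₀ = (2·0 + 6·1 + 2·0; 6·0 + 4·1 + 5·0; 2·0 + 5·1 + 6·0) = (6, 4, 5)
Requested component of w1: 5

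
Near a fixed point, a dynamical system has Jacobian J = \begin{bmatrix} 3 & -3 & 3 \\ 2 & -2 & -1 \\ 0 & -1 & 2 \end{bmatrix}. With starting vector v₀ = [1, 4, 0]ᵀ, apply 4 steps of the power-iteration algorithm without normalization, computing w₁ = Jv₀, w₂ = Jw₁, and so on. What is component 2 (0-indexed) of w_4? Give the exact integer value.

32

w1 = Jv₀ = (3·1 + (-3)·4 + 3·0; 2·1 + (-2)·4 + (-1)·0; 0·1 + (-1)·4 + 2·0) = (-9, -6, -4)
w2 = Jw1 = (3·(-9) + (-3)·(-6) + 3·(-4); 2·(-9) + (-2)·(-6) + (-1)·(-4); 0·(-9) + (-1)·(-6) + 2·(-4)) = (-21, -2, -2)
w3 = Jw2 = (-63, -36, -2)
w4 = Jw3 = (-87, -52, 32)
The requested component of w4 is 32.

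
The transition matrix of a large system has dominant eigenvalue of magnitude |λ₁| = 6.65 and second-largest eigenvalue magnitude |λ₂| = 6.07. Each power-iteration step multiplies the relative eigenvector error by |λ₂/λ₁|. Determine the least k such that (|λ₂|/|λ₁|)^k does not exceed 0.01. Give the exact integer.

51

|λ₂/λ₁| = 6.07/6.65 = 0.91278
Need k ≥ ln(0.01) / ln(0.91278) = -4.6052 / -0.0913 ≈ 50.463
Smallest integer k satisfying the bound: 51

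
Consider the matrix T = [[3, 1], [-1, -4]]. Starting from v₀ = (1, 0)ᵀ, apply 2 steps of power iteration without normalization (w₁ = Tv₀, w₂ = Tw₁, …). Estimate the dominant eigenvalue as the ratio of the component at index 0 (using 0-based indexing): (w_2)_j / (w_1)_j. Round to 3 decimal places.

w1 = Tv₀ = (3, -1)
w2 = Tw1 = (8, 1)
Ratio at component: 8 / 3 = 2.667

2.667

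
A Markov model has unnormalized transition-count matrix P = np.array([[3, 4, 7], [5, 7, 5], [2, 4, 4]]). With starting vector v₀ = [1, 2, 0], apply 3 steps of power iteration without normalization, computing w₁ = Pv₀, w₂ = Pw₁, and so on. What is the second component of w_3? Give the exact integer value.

3251

w1 = Pv₀ = (3·1 + 4·2 + 7·0; 5·1 + 7·2 + 5·0; 2·1 + 4·2 + 4·0) = (11, 19, 10)
w2 = Pw1 = (3·11 + 4·19 + 7·10; 5·11 + 7·19 + 5·10; 2·11 + 4·19 + 4·10) = (179, 238, 138)
w3 = Pw2 = (2455, 3251, 1862)
The requested component of w3 is 3251.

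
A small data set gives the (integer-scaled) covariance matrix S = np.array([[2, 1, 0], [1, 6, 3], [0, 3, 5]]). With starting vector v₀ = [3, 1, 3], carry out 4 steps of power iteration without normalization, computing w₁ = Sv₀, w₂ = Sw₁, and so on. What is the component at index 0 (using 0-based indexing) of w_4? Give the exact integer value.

w1 = Sv₀ = (2·3 + 1·1 + 0·3; 1·3 + 6·1 + 3·3; 0·3 + 3·1 + 5·3) = (7, 18, 18)
w2 = Sw1 = (2·7 + 1·18 + 0·18; 1·7 + 6·18 + 3·18; 0·7 + 3·18 + 5·18) = (32, 169, 144)
w3 = Sw2 = (233, 1478, 1227)
w4 = Sw3 = (1944, 12782, 10569)
The requested component of w4 is 1944.

1944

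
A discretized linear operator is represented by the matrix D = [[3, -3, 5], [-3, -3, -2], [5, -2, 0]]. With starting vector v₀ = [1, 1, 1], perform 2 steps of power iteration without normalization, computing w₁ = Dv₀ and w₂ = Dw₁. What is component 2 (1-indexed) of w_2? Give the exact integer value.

3

w1 = Dv₀ = (5, -8, 3)
w2 = Dw1 = (54, 3, 41)
The requested component of w2 is 3.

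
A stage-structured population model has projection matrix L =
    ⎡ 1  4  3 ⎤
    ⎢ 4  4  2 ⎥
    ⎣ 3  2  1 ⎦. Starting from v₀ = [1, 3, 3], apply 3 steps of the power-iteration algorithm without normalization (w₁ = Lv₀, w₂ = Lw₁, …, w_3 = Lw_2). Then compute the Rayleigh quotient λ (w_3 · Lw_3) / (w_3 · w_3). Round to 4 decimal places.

8.3389

w1 = Lv₀ = (1·1 + 4·3 + 3·3; 4·1 + 4·3 + 2·3; 3·1 + 2·3 + 1·3) = (22, 22, 12)
w2 = Lw1 = (1·22 + 4·22 + 3·12; 4·22 + 4·22 + 2·12; 3·22 + 2·22 + 1·12) = (146, 200, 122)
w3 = Lw2 = (1312, 1628, 960)
Lw3 = (10704, 13680, 8152)
w3·Lw3 = 1312·10704 + 1628·13680 + 960·8152 = 44140608; w3·w3 = 1312·1312 + 1628·1628 + 960·960 = 5293328
λ ≈ 44140608/5293328 = 8.3389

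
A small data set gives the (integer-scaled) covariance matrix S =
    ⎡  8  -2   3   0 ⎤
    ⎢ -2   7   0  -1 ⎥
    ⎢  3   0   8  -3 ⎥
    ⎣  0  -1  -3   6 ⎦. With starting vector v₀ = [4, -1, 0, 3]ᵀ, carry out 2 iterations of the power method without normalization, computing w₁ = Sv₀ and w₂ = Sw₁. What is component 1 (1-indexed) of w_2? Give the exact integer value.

317

w1 = Sv₀ = (8·4 + (-2)·(-1) + 3·0 + 0·3; (-2)·4 + 7·(-1) + 0·0 + (-1)·3; 3·4 + 0·(-1) + 8·0 + (-3)·3; 0·4 + (-1)·(-1) + (-3)·0 + 6·3) = (34, -18, 3, 19)
w2 = Sw1 = (8·34 + (-2)·(-18) + 3·3 + 0·19; (-2)·34 + 7·(-18) + 0·3 + (-1)·19; 3·34 + 0·(-18) + 8·3 + (-3)·19; 0·34 + (-1)·(-18) + (-3)·3 + 6·19) = (317, -213, 69, 123)
The requested component of w2 is 317.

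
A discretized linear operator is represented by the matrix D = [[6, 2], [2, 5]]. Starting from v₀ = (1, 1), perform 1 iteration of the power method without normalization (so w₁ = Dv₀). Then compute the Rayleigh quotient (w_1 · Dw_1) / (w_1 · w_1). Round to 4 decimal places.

λ ≈ 7.5487

w1 = Dv₀ = (6·1 + 2·1; 2·1 + 5·1) = (8, 7)
Dw1 = (62, 51)
w1·Dw1 = 8·62 + 7·51 = 853; w1·w1 = 8·8 + 7·7 = 113
λ ≈ 853/113 = 7.5487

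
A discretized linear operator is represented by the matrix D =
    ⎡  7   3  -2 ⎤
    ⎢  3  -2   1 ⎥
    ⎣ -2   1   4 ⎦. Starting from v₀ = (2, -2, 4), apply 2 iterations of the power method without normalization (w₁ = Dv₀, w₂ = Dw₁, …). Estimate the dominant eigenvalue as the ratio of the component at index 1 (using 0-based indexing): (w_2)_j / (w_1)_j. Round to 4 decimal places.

-1.2857

w1 = Dv₀ = (7·2 + 3·(-2) + (-2)·4; 3·2 + (-2)·(-2) + 1·4; (-2)·2 + 1·(-2) + 4·4) = (0, 14, 10)
w2 = Dw1 = (7·0 + 3·14 + (-2)·10; 3·0 + (-2)·14 + 1·10; (-2)·0 + 1·14 + 4·10) = (22, -18, 54)
Ratio at component: -18 / 14 = -1.2857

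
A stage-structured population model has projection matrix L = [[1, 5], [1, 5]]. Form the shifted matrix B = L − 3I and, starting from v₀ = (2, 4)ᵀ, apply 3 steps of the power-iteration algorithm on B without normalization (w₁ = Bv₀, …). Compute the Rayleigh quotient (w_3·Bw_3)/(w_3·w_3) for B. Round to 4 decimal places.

μ ≈ 1.8202

B = L − 3I has rows (-2, 5); (1, 2)
w1 = Bv₀ = (16, 10)
w2 = Bw1 = (18, 36)
w3 = Bw2 = (144, 90)
Bw3 = (162, 324)
w3·Bw3 = 52488; w3·w3 = 28836; μ ≈ 52488/28836 = 1.8202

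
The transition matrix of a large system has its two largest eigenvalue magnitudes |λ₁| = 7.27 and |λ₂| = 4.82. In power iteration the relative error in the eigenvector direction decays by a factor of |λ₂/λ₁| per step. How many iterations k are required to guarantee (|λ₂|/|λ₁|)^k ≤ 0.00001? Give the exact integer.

|λ₂/λ₁| = 4.82/7.27 = 0.66300
Need k ≥ ln(0.00001) / ln(0.66300) = -11.5129 / -0.4110 ≈ 28.013
Smallest integer k satisfying the bound: 29

29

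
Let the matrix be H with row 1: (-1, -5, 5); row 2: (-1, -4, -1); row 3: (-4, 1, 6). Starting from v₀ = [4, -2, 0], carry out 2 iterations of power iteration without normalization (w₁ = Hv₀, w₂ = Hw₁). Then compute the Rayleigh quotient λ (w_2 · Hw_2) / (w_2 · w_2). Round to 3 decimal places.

w1 = Hv₀ = ((-1)·4 + (-5)·(-2) + 5·0; (-1)·4 + (-4)·(-2) + (-1)·0; (-4)·4 + 1·(-2) + 6·0) = (6, 4, -18)
w2 = Hw1 = ((-1)·6 + (-5)·4 + 5·(-18); (-1)·6 + (-4)·4 + (-1)·(-18); (-4)·6 + 1·4 + 6·(-18)) = (-116, -4, -128)
Hw2 = (-504, 260, -308)
w2·Hw2 = (-116)·(-504) + (-4)·260 + (-128)·(-308) = 96848; w2·w2 = (-116)·(-116) + (-4)·(-4) + (-128)·(-128) = 29856
λ ≈ 96848/29856 = 3.244

λ ≈ 3.244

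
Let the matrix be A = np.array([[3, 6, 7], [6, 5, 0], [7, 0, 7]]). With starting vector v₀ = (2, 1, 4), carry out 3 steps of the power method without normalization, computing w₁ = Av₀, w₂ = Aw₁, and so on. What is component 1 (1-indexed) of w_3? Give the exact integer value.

w1 = Av₀ = (3·2 + 6·1 + 7·4; 6·2 + 5·1 + 0·4; 7·2 + 0·1 + 7·4) = (40, 17, 42)
w2 = Aw1 = (3·40 + 6·17 + 7·42; 6·40 + 5·17 + 0·42; 7·40 + 0·17 + 7·42) = (516, 325, 574)
w3 = Aw2 = (7516, 4721, 7630)
The requested component of w3 is 7516.

7516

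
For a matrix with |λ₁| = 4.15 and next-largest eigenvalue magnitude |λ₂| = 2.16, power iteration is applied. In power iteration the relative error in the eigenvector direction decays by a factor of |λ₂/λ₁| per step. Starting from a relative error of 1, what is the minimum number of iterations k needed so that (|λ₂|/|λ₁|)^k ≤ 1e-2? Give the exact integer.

8

|λ₂/λ₁| = 2.16/4.15 = 0.52048
Need k ≥ ln(1e-2) / ln(0.52048) = -4.6052 / -0.6530 ≈ 7.052
Smallest integer k satisfying the bound: 8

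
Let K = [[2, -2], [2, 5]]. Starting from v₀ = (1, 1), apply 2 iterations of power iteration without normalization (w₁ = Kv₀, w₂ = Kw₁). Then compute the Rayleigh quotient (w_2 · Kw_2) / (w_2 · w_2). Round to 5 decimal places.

w1 = Kv₀ = (0, 7)
w2 = Kw1 = (-14, 35)
Kw2 = (-98, 147)
w2·Kw2 = (-14)·(-98) + 35·147 = 6517; w2·w2 = (-14)·(-14) + 35·35 = 1421
λ ≈ 6517/1421 = 4.58621

4.58621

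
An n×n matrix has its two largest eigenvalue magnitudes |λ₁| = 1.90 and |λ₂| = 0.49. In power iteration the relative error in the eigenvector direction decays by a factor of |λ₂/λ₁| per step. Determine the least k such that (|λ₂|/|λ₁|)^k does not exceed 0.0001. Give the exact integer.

|λ₂/λ₁| = 0.49/1.90 = 0.25789
Need k ≥ ln(0.0001) / ln(0.25789) = -9.2103 / -1.3552 ≈ 6.796
Smallest integer k satisfying the bound: 7

7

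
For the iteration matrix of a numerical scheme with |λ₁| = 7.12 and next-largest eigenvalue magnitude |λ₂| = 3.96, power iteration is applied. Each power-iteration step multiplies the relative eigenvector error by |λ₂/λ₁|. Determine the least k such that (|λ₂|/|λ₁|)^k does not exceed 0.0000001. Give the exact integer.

|λ₂/λ₁| = 3.96/7.12 = 0.55618
Need k ≥ ln(0.0000001) / ln(0.55618) = -16.1181 / -0.5867 ≈ 27.474
Smallest integer k satisfying the bound: 28

28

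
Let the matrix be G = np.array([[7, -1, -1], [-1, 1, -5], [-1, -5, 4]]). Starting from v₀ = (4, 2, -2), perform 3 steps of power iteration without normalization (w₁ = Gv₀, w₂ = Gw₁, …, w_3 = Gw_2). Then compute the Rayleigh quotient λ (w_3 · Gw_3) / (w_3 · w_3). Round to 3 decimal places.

w1 = Gv₀ = (7·4 + (-1)·2 + (-1)·(-2); (-1)·4 + 1·2 + (-5)·(-2); (-1)·4 + (-5)·2 + 4·(-2)) = (28, 8, -22)
w2 = Gw1 = (7·28 + (-1)·8 + (-1)·(-22); (-1)·28 + 1·8 + (-5)·(-22); (-1)·28 + (-5)·8 + 4·(-22)) = (210, 90, -156)
w3 = Gw2 = (1536, 660, -1284)
Gw3 = (11376, 5544, -9972)
w3·Gw3 = 1536·11376 + 660·5544 + (-1284)·(-9972) = 33936624; w3·w3 = 1536·1536 + 660·660 + (-1284)·(-1284) = 4443552
λ ≈ 33936624/4443552 = 7.637

λ ≈ 7.637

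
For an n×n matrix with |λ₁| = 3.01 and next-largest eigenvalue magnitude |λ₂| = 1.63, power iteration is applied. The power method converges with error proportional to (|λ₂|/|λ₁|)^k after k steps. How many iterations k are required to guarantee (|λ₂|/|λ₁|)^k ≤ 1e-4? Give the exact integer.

|λ₂/λ₁| = 1.63/3.01 = 0.54153
Need k ≥ ln(1e-4) / ln(0.54153) = -9.2103 / -0.6134 ≈ 15.016
Smallest integer k satisfying the bound: 16

16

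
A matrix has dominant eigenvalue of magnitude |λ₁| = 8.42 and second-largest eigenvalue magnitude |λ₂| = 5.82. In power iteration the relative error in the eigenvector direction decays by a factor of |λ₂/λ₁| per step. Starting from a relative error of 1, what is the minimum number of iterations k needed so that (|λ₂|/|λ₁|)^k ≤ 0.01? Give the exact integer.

13

|λ₂/λ₁| = 5.82/8.42 = 0.69121
Need k ≥ ln(0.01) / ln(0.69121) = -4.6052 / -0.3693 ≈ 12.470
Smallest integer k satisfying the bound: 13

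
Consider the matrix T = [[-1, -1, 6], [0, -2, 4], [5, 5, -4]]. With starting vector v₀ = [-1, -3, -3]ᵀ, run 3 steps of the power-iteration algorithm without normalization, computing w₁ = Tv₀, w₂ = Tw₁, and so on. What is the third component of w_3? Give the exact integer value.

32

w1 = Tv₀ = ((-1)·(-1) + (-1)·(-3) + 6·(-3); 0·(-1) + (-2)·(-3) + 4·(-3); 5·(-1) + 5·(-3) + (-4)·(-3)) = (-14, -6, -8)
w2 = Tw1 = ((-1)·(-14) + (-1)·(-6) + 6·(-8); 0·(-14) + (-2)·(-6) + 4·(-8); 5·(-14) + 5·(-6) + (-4)·(-8)) = (-28, -20, -68)
w3 = Tw2 = (-360, -232, 32)
The requested component of w3 is 32.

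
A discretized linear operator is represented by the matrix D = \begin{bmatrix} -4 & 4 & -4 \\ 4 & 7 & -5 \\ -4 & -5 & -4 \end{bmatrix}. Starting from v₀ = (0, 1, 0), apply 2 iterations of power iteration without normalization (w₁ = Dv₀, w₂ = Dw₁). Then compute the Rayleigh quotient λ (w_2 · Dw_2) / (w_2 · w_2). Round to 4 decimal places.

w1 = Dv₀ = (4, 7, -5)
w2 = Dw1 = (32, 90, -31)
Dw2 = (356, 913, -454)
w2·Dw2 = 32·356 + 90·913 + (-31)·(-454) = 107636; w2·w2 = 32·32 + 90·90 + (-31)·(-31) = 10085
λ ≈ 107636/10085 = 10.6729

λ ≈ 10.6729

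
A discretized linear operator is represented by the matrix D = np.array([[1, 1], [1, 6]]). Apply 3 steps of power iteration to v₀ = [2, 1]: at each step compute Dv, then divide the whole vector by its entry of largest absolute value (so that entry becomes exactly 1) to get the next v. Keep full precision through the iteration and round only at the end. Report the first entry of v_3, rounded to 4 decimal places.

0.1956

Dv0 = (3.00000, 8.00000); divide by 8.00000 → v1 = (0.37500, 1.00000)
Dv1 = (1.37500, 6.37500); divide by 6.37500 → v2 = (0.21569, 1.00000)
Dv2 = (1.21569, 6.21569); divide by 6.21569 → v3 = (0.19558, 1.00000)
Requested entry of v3: 62/317 = 0.1956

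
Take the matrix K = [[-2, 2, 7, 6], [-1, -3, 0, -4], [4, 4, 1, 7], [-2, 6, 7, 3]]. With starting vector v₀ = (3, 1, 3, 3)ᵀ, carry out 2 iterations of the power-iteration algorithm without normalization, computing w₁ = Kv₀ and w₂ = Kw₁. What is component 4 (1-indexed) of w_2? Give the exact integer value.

192

w1 = Kv₀ = ((-2)·3 + 2·1 + 7·3 + 6·3; (-1)·3 + (-3)·1 + 0·3 + (-4)·3; 4·3 + 4·1 + 1·3 + 7·3; (-2)·3 + 6·1 + 7·3 + 3·3) = (35, -18, 40, 30)
w2 = Kw1 = ((-2)·35 + 2·(-18) + 7·40 + 6·30; (-1)·35 + (-3)·(-18) + 0·40 + (-4)·30; 4·35 + 4·(-18) + 1·40 + 7·30; (-2)·35 + 6·(-18) + 7·40 + 3·30) = (354, -101, 318, 192)
The requested component of w2 is 192.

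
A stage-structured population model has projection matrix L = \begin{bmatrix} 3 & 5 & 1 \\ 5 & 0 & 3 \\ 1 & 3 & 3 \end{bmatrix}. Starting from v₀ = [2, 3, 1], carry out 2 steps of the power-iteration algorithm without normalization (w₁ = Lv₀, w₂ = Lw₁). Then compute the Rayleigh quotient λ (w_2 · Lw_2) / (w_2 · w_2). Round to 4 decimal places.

w1 = Lv₀ = (3·2 + 5·3 + 1·1; 5·2 + 0·3 + 3·1; 1·2 + 3·3 + 3·1) = (22, 13, 14)
w2 = Lw1 = (3·22 + 5·13 + 1·14; 5·22 + 0·13 + 3·14; 1·22 + 3·13 + 3·14) = (145, 152, 103)
Lw2 = (1298, 1034, 910)
w2·Lw2 = 145·1298 + 152·1034 + 103·910 = 439108; w2·w2 = 145·145 + 152·152 + 103·103 = 54738
λ ≈ 439108/54738 = 8.0220

λ ≈ 8.0220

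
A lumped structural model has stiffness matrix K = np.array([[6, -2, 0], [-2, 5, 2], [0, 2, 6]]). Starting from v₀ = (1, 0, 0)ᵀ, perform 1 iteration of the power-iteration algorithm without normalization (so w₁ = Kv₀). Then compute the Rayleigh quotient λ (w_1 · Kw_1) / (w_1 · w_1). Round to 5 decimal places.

w1 = Kv₀ = (6, -2, 0)
Kw1 = (40, -22, -4)
w1·Kw1 = 6·40 + (-2)·(-22) + 0·(-4) = 284; w1·w1 = 6·6 + (-2)·(-2) + 0·0 = 40
λ ≈ 284/40 = 7.10000

7.10000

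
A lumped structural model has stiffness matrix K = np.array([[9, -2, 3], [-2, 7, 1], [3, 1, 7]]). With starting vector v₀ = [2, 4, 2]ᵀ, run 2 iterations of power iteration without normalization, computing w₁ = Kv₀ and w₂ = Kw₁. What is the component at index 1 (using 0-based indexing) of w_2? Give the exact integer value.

174

w1 = Kv₀ = (9·2 + (-2)·4 + 3·2; (-2)·2 + 7·4 + 1·2; 3·2 + 1·4 + 7·2) = (16, 26, 24)
w2 = Kw1 = (9·16 + (-2)·26 + 3·24; (-2)·16 + 7·26 + 1·24; 3·16 + 1·26 + 7·24) = (164, 174, 242)
The requested component of w2 is 174.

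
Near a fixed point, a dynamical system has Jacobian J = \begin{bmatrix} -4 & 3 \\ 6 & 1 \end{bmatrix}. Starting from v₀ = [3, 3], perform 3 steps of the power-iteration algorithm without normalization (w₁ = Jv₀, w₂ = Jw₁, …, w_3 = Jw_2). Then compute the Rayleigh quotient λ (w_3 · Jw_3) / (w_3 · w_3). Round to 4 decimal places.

λ ≈ -4.5532

w1 = Jv₀ = ((-4)·3 + 3·3; 6·3 + 1·3) = (-3, 21)
w2 = Jw1 = ((-4)·(-3) + 3·21; 6·(-3) + 1·21) = (75, 3)
w3 = Jw2 = (-291, 453)
Jw3 = (2523, -1293)
w3·Jw3 = (-291)·2523 + 453·(-1293) = -1319922; w3·w3 = (-291)·(-291) + 453·453 = 289890
λ ≈ -1319922/289890 = -4.5532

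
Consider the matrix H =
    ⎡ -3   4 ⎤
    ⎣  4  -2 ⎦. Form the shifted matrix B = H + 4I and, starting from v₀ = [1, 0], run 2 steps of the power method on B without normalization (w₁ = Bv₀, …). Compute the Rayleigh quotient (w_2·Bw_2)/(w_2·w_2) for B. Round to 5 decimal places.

μ ≈ 5.10162

B = H + 4I has rows (1, 4); (4, 2)
w1 = Bv₀ = (1·1 + 4·0; 4·1 + 2·0) = (1, 4)
w2 = Bw1 = (1·1 + 4·4; 4·1 + 2·4) = (17, 12)
Bw2 = (65, 92)
w2·Bw2 = 2209; w2·w2 = 433; μ ≈ 2209/433 = 5.10162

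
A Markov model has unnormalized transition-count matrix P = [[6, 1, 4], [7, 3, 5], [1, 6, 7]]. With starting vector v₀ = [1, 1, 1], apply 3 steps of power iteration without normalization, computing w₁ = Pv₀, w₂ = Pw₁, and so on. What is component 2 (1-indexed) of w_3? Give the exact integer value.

2530

w1 = Pv₀ = (11, 15, 14)
w2 = Pw1 = (137, 192, 199)
w3 = Pw2 = (1810, 2530, 2682)
The requested component of w3 is 2530.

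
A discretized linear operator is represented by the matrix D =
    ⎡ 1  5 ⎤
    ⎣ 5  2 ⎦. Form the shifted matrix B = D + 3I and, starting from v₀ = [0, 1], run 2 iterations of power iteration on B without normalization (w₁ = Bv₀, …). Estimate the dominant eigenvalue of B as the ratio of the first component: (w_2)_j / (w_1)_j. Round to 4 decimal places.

B = D + 3I has rows (4, 5); (5, 5)
w1 = Bv₀ = (5, 5)
w2 = Bw1 = (45, 50)
Ratio: 45/5 = 9.0000

9.0000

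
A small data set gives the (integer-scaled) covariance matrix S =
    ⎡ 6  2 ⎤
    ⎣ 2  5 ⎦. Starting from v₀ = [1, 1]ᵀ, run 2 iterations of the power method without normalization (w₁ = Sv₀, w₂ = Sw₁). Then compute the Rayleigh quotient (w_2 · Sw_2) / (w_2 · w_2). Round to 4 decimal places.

λ ≈ 7.5589

w1 = Sv₀ = (6·1 + 2·1; 2·1 + 5·1) = (8, 7)
w2 = Sw1 = (6·8 + 2·7; 2·8 + 5·7) = (62, 51)
Sw2 = (474, 379)
w2·Sw2 = 62·474 + 51·379 = 48717; w2·w2 = 62·62 + 51·51 = 6445
λ ≈ 48717/6445 = 7.5589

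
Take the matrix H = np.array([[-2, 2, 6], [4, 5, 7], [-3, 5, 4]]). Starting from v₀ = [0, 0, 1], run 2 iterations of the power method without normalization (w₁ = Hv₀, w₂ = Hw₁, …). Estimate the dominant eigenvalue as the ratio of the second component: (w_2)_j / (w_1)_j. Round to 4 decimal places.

w1 = Hv₀ = ((-2)·0 + 2·0 + 6·1; 4·0 + 5·0 + 7·1; (-3)·0 + 5·0 + 4·1) = (6, 7, 4)
w2 = Hw1 = ((-2)·6 + 2·7 + 6·4; 4·6 + 5·7 + 7·4; (-3)·6 + 5·7 + 4·4) = (26, 87, 33)
Ratio at component: 87 / 7 = 12.4286

λ ≈ 12.4286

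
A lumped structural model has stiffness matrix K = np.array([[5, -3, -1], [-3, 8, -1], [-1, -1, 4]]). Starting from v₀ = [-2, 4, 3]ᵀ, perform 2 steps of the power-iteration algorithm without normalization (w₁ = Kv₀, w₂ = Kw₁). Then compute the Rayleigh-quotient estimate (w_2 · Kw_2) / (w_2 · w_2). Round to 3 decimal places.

λ ≈ 9.769

w1 = Kv₀ = (-25, 35, 10)
w2 = Kw1 = (-240, 345, 30)
Kw2 = (-2265, 3450, 15)
w2·Kw2 = (-240)·(-2265) + 345·3450 + 30·15 = 1734300; w2·w2 = (-240)·(-240) + 345·345 + 30·30 = 177525
λ ≈ 1734300/177525 = 9.769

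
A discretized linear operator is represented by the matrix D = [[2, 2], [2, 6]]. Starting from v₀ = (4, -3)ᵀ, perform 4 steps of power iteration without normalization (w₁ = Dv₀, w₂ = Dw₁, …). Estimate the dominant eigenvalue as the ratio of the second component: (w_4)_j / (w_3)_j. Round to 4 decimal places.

w1 = Dv₀ = (2·4 + 2·(-3); 2·4 + 6·(-3)) = (2, -10)
w2 = Dw1 = (2·2 + 2·(-10); 2·2 + 6·(-10)) = (-16, -56)
w3 = Dw2 = (-144, -368)
w4 = Dw3 = (-1024, -2496)
Ratio at component: -2496 / -368 = 6.7826

λ ≈ 6.7826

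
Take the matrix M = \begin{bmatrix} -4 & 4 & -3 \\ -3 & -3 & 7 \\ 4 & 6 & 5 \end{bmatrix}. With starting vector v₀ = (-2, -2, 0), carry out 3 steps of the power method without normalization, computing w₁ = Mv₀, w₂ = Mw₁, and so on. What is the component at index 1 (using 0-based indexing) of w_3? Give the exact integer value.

w1 = Mv₀ = ((-4)·(-2) + 4·(-2) + (-3)·0; (-3)·(-2) + (-3)·(-2) + 7·0; 4·(-2) + 6·(-2) + 5·0) = (0, 12, -20)
w2 = Mw1 = ((-4)·0 + 4·12 + (-3)·(-20); (-3)·0 + (-3)·12 + 7·(-20); 4·0 + 6·12 + 5·(-20)) = (108, -176, -28)
w3 = Mw2 = (-1052, 8, -764)
The requested component of w3 is 8.

8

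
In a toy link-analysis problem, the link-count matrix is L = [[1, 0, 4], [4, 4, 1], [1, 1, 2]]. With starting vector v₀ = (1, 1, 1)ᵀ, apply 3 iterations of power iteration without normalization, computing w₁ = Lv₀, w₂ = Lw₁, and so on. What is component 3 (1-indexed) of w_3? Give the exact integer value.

125

w1 = Lv₀ = (5, 9, 4)
w2 = Lw1 = (21, 60, 22)
w3 = Lw2 = (109, 346, 125)
The requested component of w3 is 125.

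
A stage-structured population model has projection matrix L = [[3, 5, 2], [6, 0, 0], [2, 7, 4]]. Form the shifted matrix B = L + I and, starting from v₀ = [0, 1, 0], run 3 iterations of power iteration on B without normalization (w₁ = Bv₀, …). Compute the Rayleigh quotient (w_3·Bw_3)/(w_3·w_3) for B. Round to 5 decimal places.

μ ≈ 9.91834

B = L + I has rows (4, 5, 2); (6, 1, 0); (2, 7, 5)
w1 = Bv₀ = (4·0 + 5·1 + 2·0; 6·0 + 1·1 + 0·0; 2·0 + 7·1 + 5·0) = (5, 1, 7)
w2 = Bw1 = (4·5 + 5·1 + 2·7; 6·5 + 1·1 + 0·7; 2·5 + 7·1 + 5·7) = (39, 31, 52)
w3 = Bw2 = (415, 265, 555)
Bw3 = (4095, 2755, 5460)
w3·Bw3 = 5459800; w3·w3 = 550475; μ ≈ 5459800/550475 = 9.91834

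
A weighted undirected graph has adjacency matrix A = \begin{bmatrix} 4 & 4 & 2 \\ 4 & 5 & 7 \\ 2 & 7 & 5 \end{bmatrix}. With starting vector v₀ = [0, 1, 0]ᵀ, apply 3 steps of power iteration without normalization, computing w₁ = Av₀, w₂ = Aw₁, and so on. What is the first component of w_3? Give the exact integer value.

716

w1 = Av₀ = (4·0 + 4·1 + 2·0; 4·0 + 5·1 + 7·0; 2·0 + 7·1 + 5·0) = (4, 5, 7)
w2 = Aw1 = (4·4 + 4·5 + 2·7; 4·4 + 5·5 + 7·7; 2·4 + 7·5 + 5·7) = (50, 90, 78)
w3 = Aw2 = (716, 1196, 1120)
The requested component of w3 is 716.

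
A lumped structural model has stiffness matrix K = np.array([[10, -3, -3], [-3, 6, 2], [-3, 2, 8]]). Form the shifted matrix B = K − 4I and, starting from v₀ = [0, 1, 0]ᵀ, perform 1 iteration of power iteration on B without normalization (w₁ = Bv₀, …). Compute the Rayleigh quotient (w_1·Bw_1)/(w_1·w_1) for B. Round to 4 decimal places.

μ ≈ 9.7647

B = K − 4I has rows (6, -3, -3); (-3, 2, 2); (-3, 2, 4)
w1 = Bv₀ = (-3, 2, 2)
Bw1 = (-30, 17, 21)
w1·Bw1 = 166; w1·w1 = 17; μ ≈ 166/17 = 9.7647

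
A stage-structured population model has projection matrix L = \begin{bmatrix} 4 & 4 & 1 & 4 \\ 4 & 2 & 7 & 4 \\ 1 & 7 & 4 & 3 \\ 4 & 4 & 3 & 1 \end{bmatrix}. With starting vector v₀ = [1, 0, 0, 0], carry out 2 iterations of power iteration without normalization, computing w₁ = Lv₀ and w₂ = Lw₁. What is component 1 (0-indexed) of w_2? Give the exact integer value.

47

w1 = Lv₀ = (4·1 + 4·0 + 1·0 + 4·0; 4·1 + 2·0 + 7·0 + 4·0; 1·1 + 7·0 + 4·0 + 3·0; 4·1 + 4·0 + 3·0 + 1·0) = (4, 4, 1, 4)
w2 = Lw1 = (4·4 + 4·4 + 1·1 + 4·4; 4·4 + 2·4 + 7·1 + 4·4; 1·4 + 7·4 + 4·1 + 3·4; 4·4 + 4·4 + 3·1 + 1·4) = (49, 47, 48, 39)
The requested component of w2 is 47.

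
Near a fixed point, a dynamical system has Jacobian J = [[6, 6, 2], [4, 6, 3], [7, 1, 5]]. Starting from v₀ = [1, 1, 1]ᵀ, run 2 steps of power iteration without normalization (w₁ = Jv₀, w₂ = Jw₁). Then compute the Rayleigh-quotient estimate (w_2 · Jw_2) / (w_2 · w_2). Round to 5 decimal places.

w1 = Jv₀ = (6·1 + 6·1 + 2·1; 4·1 + 6·1 + 3·1; 7·1 + 1·1 + 5·1) = (14, 13, 13)
w2 = Jw1 = (6·14 + 6·13 + 2·13; 4·14 + 6·13 + 3·13; 7·14 + 1·13 + 5·13) = (188, 173, 176)
Jw2 = (2518, 2318, 2369)
w2·Jw2 = 188·2518 + 173·2318 + 176·2369 = 1291342; w2·w2 = 188·188 + 173·173 + 176·176 = 96249
λ ≈ 1291342/96249 = 13.41668

13.41668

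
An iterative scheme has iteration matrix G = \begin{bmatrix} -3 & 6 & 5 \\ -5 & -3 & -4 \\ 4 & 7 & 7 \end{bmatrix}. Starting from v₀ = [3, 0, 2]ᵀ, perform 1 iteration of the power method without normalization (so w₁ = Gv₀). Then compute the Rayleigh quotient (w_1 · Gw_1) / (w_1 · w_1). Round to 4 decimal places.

λ ≈ 1.2927

w1 = Gv₀ = ((-3)·3 + 6·0 + 5·2; (-5)·3 + (-3)·0 + (-4)·2; 4·3 + 7·0 + 7·2) = (1, -23, 26)
Gw1 = (-11, -40, 25)
w1·Gw1 = 1·(-11) + (-23)·(-40) + 26·25 = 1559; w1·w1 = 1·1 + (-23)·(-23) + 26·26 = 1206
λ ≈ 1559/1206 = 1.2927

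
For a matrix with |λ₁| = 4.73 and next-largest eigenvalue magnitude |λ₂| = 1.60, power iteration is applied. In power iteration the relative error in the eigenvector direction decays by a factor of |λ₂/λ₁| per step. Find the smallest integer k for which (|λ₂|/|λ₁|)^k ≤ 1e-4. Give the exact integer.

|λ₂/λ₁| = 1.60/4.73 = 0.33827
Need k ≥ ln(1e-4) / ln(0.33827) = -9.2103 / -1.0839 ≈ 8.497
Smallest integer k satisfying the bound: 9

9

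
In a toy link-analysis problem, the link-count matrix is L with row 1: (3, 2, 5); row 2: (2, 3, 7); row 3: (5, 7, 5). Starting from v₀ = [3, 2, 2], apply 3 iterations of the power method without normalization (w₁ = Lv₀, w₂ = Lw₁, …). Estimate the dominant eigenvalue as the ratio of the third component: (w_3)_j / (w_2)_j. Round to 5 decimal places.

λ ≈ 13.85976

w1 = Lv₀ = (23, 26, 39)
w2 = Lw1 = (316, 397, 492)
w3 = Lw2 = (4202, 5267, 6819)
Ratio at component: 6819 / 492 = 13.85976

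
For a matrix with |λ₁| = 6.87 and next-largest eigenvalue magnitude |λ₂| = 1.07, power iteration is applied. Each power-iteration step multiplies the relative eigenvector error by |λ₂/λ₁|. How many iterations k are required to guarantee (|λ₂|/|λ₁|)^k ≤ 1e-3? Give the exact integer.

4

|λ₂/λ₁| = 1.07/6.87 = 0.15575
Need k ≥ ln(1e-3) / ln(0.15575) = -6.9078 / -1.8595 ≈ 3.715
Smallest integer k satisfying the bound: 4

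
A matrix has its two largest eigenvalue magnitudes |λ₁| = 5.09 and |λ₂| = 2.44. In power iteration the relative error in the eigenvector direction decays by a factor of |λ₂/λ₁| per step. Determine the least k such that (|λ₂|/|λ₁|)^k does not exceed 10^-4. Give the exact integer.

13

|λ₂/λ₁| = 2.44/5.09 = 0.47937
Need k ≥ ln(10^-4) / ln(0.47937) = -9.2103 / -0.7353 ≈ 12.526
Smallest integer k satisfying the bound: 13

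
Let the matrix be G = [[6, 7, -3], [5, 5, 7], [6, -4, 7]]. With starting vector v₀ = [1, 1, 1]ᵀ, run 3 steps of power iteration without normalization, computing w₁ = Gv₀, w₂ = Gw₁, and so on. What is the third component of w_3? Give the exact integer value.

505

w1 = Gv₀ = (6·1 + 7·1 + (-3)·1; 5·1 + 5·1 + 7·1; 6·1 + (-4)·1 + 7·1) = (10, 17, 9)
w2 = Gw1 = (6·10 + 7·17 + (-3)·9; 5·10 + 5·17 + 7·9; 6·10 + (-4)·17 + 7·9) = (152, 198, 55)
w3 = Gw2 = (2133, 2135, 505)
The requested component of w3 is 505.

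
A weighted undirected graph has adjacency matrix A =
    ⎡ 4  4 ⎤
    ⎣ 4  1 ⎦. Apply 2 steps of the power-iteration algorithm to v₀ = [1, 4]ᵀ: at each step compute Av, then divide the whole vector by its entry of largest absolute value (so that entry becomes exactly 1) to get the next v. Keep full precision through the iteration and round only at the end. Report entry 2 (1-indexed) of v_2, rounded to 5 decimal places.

Av0 = (20.000000, 8.000000); divide by 20.000000 → v1 = (1.000000, 0.400000)
Av1 = (5.600000, 4.400000); divide by 5.600000 → v2 = (1.000000, 0.785714)
Requested entry of v2: 88/112 = 0.78571

0.78571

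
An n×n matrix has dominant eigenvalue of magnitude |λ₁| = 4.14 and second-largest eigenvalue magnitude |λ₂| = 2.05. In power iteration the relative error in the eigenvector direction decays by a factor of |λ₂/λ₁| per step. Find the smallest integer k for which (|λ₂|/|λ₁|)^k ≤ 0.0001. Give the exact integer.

|λ₂/λ₁| = 2.05/4.14 = 0.49517
Need k ≥ ln(0.0001) / ln(0.49517) = -9.2103 / -0.7029 ≈ 13.104
Smallest integer k satisfying the bound: 14

14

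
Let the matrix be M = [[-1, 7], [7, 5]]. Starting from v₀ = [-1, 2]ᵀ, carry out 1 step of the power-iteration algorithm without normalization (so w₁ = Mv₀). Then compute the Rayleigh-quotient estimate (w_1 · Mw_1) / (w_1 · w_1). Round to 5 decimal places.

λ ≈ 1.92308

w1 = Mv₀ = ((-1)·(-1) + 7·2; 7·(-1) + 5·2) = (15, 3)
Mw1 = (6, 120)
w1·Mw1 = 15·6 + 3·120 = 450; w1·w1 = 15·15 + 3·3 = 234
λ ≈ 450/234 = 1.92308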